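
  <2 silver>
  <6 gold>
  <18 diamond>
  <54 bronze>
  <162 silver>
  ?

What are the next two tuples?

First component: ×3 each step, so 2, 6, 18, 54, 162 → 486 → 1458.
Rank: silver, gold, diamond, bronze, silver → gold → diamond (repeats silver → gold → diamond → bronze).
Putting the parts together: <486 gold> and then <1458 diamond>.

<486 gold>, <1458 diamond>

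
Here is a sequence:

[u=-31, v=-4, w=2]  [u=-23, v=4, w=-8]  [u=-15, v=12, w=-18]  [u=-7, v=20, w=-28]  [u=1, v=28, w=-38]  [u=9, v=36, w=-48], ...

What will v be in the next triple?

44

V — +8 each step: -4, 4, 12, 20, 28, 36 → 44.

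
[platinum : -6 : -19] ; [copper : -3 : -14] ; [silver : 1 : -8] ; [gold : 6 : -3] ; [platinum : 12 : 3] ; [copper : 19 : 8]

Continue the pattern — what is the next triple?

[silver : 27 : 14]

For the metal, repeats platinum → copper → silver → gold: platinum, copper, silver, gold, platinum, copper → silver.
Second entry: differences are 3, 4, 5, … (increasing by 1 each time), so -6, -3, 1, 6, 12, 19 → 27.
Third entry: alternating steps +5, +6, +5, +6, …, so -19, -14, -8, -3, 3, 8 → 14.
Combining the parts gives [silver : 27 : 14].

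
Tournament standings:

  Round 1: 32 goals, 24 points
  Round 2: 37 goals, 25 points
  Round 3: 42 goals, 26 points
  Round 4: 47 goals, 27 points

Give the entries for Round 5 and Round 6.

52 goals, 28 points; 57 goals, 29 points

Goals: 32, 37, 42, 47 → 52 → 57 (+5 each step).
Points: +1 each step, so 24, 25, 26, 27 → 28 → 29.
So the next two lines are 52 goals, 28 points and 57 goals, 29 points.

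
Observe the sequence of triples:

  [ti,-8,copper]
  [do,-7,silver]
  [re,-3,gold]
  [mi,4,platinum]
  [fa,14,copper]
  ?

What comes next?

Note: ti, do, re, mi, fa → sol (runs through the solfège scale do→ti).
Second entry: differences are 1, 4, 7, … (increasing by 3 each time), so -8, -7, -3, 4, 14 → 27.
Metal goes copper, silver, gold, platinum, copper → silver (repeats copper → silver → gold → platinum).
Putting it together: [sol,27,silver].

[sol,27,silver]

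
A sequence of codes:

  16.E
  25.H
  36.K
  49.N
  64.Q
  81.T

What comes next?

100.W

First component: perfect squares: 4², 5², 6², …; 16, 25, 36, 49, 64, 81 → 100.
Letter: letters move forward 3 places in the alphabet, so E, H, K, N, Q, T → W.
Putting it together: 100.W.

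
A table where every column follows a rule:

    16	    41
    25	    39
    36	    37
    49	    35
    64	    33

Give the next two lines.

First component — perfect squares: 4², 5², 6², …: 16, 25, 36, 49, 64 → 81 → 100.
Second component goes 41, 39, 37, 35, 33 → 31 → 29 (−2 each step).
So the next two lines are 81  31 and 100  29.

81  31; 100  29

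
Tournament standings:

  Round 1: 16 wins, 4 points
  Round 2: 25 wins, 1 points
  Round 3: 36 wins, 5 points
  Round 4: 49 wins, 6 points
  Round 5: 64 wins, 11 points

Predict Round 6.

81 wins, 17 points

Wins goes 16, 25, 36, 49, 64 → 81 (perfect squares: 4², 5², 6², …).
Points: 4, 1, 5, 6, 11 → 17 (each term is the sum of the two before it).
Combining the parts gives 81 wins, 17 points.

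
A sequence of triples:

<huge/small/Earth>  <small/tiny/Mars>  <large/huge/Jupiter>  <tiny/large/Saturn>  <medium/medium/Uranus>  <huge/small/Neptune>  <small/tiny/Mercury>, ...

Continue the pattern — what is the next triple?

<large/huge/Venus>

First size — repeats huge → small → large → tiny → medium: huge, small, large, tiny, medium, huge, small → large.
Second size: repeats small → tiny → huge → large → medium; small, tiny, huge, large, medium, small, tiny → huge.
Planet goes Earth, Mars, Jupiter, Saturn, Uranus, Neptune, Mercury → Venus (runs through the planets Mercury→Neptune).
Combining the parts gives <large/huge/Venus>.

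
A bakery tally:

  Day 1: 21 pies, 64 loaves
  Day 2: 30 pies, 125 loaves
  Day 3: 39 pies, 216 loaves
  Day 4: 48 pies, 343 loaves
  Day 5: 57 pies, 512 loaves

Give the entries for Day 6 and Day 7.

Pies — +9 each step: 21, 30, 39, 48, 57 → 66 → 75.
Loaves goes 64, 125, 216, 343, 512 → 729 → 1000 (perfect cubes: 4³, 5³, 6³, …).
So the next two rows are 66 pies, 729 loaves and 75 pies, 1000 loaves.

66 pies, 729 loaves; 75 pies, 1000 loaves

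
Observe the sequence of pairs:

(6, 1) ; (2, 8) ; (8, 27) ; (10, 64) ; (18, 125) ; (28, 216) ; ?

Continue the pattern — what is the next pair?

(46, 343)

First component: each term is the sum of the two before it; 6, 2, 8, 10, 18, 28 → 46.
Second component goes 1, 8, 27, 64, 125, 216 → 343 (perfect cubes: 1³, 2³, 3³, …).
So the next pair is (46, 343).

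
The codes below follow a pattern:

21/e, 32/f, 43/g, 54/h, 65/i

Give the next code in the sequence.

First component goes 21, 32, 43, 54, 65 → 76 (+11 each step).
Letter — letters move forward 1 place in the alphabet: e, f, g, h, i → j.
Combining the parts gives 76/j.

76/j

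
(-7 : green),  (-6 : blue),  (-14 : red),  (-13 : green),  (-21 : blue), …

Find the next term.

(-20 : red)

First component: alternating steps +1, −8, +1, −8, …; -7, -6, -14, -13, -21 → -20.
Colour — repeats green → blue → red: green, blue, red, green, blue → red.
Putting it together: (-20 : red).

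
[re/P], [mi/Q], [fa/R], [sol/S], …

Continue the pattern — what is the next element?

Note: re, mi, fa, sol → la (runs through the solfège scale do→ti).
Letter: letters move forward 1 place in the alphabet; P, Q, R, S → T.
Combining the parts gives [la/T].

[la/T]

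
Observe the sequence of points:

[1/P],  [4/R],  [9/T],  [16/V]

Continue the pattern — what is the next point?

[25/X]

First entry: perfect squares: 1², 2², 3², …, so 1, 4, 9, 16 → 25.
Letter: letters move forward 2 places in the alphabet; P, R, T, V → X.
Putting it together: [25/X].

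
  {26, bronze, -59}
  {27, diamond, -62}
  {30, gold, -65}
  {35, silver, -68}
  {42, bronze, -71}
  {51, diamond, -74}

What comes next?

First slot goes 26, 27, 30, 35, 42, 51 → 62 (differences are 1, 3, 5, … (increasing by 2 each time)).
Rank goes bronze, diamond, gold, silver, bronze, diamond → gold (repeats bronze → diamond → gold → silver).
Third slot — −3 each step: -59, -62, -65, -68, -71, -74 → -77.
Putting it together: {62, gold, -77}.

{62, gold, -77}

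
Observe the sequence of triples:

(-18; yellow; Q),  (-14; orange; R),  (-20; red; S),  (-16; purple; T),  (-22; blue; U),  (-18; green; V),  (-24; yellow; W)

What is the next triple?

First component: alternating steps +4, −6, +4, −6, …; -18, -14, -20, -16, -22, -18, -24 → -20.
Colour: repeats yellow → orange → red → purple → blue → green, so yellow, orange, red, purple, blue, green, yellow → orange.
Letter: letters move forward 1 place in the alphabet, so Q, R, S, T, U, V, W → X.
So the next triple is (-20; orange; X).

(-20; orange; X)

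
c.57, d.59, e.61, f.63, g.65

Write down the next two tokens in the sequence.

h.67 then i.69

Letter goes c, d, e, f, g → h → i (letters move forward 1 place in the alphabet).
For the second component, +2 each step: 57, 59, 61, 63, 65 → 67 → 69.
Putting the parts together: h.67 and then i.69.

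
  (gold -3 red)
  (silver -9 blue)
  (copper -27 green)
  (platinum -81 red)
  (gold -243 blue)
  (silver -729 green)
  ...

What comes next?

Metal: gold, silver, copper, platinum, gold, silver → copper (repeats gold → silver → copper → platinum).
Second component goes -3, -9, -27, -81, -243, -729 → -2187 (×3 each step).
For the colour, repeats red → blue → green: red, blue, green, red, blue, green → red.
So the next tuple is (copper -2187 red).

(copper -2187 red)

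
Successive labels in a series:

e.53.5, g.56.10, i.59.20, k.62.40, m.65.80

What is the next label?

Letter: letters move forward 2 places in the alphabet; e, g, i, k, m → o.
Second component — +3 each step: 53, 56, 59, 62, 65 → 68.
Third component goes 5, 10, 20, 40, 80 → 160 (×2 each step).
So the next label is o.68.160.

o.68.160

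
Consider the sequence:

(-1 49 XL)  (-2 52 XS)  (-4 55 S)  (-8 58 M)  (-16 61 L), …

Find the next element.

First slot: ×2 each step, so -1, -2, -4, -8, -16 → -32.
Second slot: +3 each step, so 49, 52, 55, 58, 61 → 64.
Size: runs through clothing sizes XS→XL; XL, XS, S, M, L → XL.
So the next element is (-32 64 XL).

(-32 64 XL)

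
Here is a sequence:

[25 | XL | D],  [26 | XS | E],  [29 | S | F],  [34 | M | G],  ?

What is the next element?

[41 | L | H]

First value: differences are 1, 3, 5, … (increasing by 2 each time), so 25, 26, 29, 34 → 41.
For the size, runs through clothing sizes XS→XL: XL, XS, S, M → L.
Letter: letters move forward 1 place in the alphabet; D, E, F, G → H.
So the next element is [41 | L | H].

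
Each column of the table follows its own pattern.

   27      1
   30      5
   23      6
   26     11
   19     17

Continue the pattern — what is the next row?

22  28

First component: alternating steps +3, −7, +3, −7, …; 27, 30, 23, 26, 19 → 22.
Second component — each term is the sum of the two before it: 1, 5, 6, 11, 17 → 28.
So the next row is 22  28.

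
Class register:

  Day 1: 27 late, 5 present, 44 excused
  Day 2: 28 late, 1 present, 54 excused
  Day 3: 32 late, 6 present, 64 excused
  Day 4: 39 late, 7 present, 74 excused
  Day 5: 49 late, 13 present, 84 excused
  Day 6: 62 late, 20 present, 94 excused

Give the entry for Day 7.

78 late, 33 present, 104 excused

Late — differences are 1, 4, 7, … (increasing by 3 each time): 27, 28, 32, 39, 49, 62 → 78.
Present: 5, 1, 6, 7, 13, 20 → 33 (each term is the sum of the two before it).
Excused goes 44, 54, 64, 74, 84, 94 → 104 (+10 each step).
So the next line is 78 late, 33 present, 104 excused.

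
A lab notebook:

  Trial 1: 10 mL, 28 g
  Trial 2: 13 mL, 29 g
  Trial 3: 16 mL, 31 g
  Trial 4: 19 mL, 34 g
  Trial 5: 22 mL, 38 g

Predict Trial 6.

25 mL, 43 g

ML: +3 each step; 10, 13, 16, 19, 22 → 25.
G: differences are 1, 2, 3, … (increasing by 1 each time); 28, 29, 31, 34, 38 → 43.
So the next line is 25 mL, 43 g.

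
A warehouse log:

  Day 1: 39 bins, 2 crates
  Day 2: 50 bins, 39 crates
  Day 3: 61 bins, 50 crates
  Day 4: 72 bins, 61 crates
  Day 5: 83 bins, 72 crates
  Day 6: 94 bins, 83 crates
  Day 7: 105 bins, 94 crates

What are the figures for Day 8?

116 bins, 105 crates

Bins: 39, 50, 61, 72, 83, 94, 105 → 116 (+11 each step).
Crates: 2, 39, 50, 61, 72, 83, 94 → 105 (always the previous value of the bins).
Combining the parts gives 116 bins, 105 crates.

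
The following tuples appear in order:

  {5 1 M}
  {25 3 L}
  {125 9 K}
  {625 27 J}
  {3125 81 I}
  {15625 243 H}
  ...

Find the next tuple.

First coordinate: ×5 each step, so 5, 25, 125, 625, 3125, 15625 → 78125.
Second coordinate goes 1, 3, 9, 27, 81, 243 → 729 (×3 each step).
Letter: letters move back 1 place in the alphabet; M, L, K, J, I, H → G.
So the next tuple is {78125 729 G}.

{78125 729 G}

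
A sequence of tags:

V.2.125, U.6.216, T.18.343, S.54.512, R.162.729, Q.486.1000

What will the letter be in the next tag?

P

Letter: letters move back 1 place in the alphabet, so V, U, T, S, R, Q → P.
Second component: ×3 each step; 2, 6, 18, 54, 162, 486 → 1458.
For the third component, perfect cubes: 5³, 6³, 7³, …: 125, 216, 343, 512, 729, 1000 → 1331.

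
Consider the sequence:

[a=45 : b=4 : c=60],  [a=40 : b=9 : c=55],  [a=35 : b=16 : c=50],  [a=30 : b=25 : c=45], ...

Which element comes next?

A goes 45, 40, 35, 30 → 25 (−5 each step).
B: perfect squares: 2², 3², 4², …, so 4, 9, 16, 25 → 36.
C: −5 each step, so 60, 55, 50, 45 → 40.
Putting it together: [a=25 : b=36 : c=40].

[a=25 : b=36 : c=40]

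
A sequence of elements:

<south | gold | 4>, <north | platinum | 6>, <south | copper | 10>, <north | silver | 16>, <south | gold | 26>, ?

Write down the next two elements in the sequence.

Direction goes south, north, south, north, south → north → south (alternates south ↔ north).
Metal — repeats gold → platinum → copper → silver: gold, platinum, copper, silver, gold → platinum → copper.
Third part: each term is the sum of the two before it, so 4, 6, 10, 16, 26 → 42 → 68.
Putting the parts together: <north | platinum | 42> and then <south | copper | 68>.

<north | platinum | 42>, <south | copper | 68>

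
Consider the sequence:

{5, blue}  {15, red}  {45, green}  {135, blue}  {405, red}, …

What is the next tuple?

{1215, green}

For the first part, ×3 each step: 5, 15, 45, 135, 405 → 1215.
For the colour, repeats blue → red → green: blue, red, green, blue, red → green.
So the next tuple is {1215, green}.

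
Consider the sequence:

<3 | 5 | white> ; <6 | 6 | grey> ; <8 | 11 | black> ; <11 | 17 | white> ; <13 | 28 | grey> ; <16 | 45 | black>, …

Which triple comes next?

First value: alternating steps +3, +2, +3, +2, …; 3, 6, 8, 11, 13, 16 → 18.
Second value — each term is the sum of the two before it: 5, 6, 11, 17, 28, 45 → 73.
Shade goes white, grey, black, white, grey, black → white (repeats white → grey → black).
Combining the parts gives <18 | 73 | white>.

<18 | 73 | white>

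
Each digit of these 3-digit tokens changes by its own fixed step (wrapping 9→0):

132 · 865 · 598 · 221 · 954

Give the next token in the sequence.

First digit goes 1, 8, 5, 2, 9 → 6 (−3 each step, mod 10).
Second digit: +3 each step, mod 10, so 3, 6, 9, 2, 5 → 8.
Third digit goes 2, 5, 8, 1, 4 → 7 (+3 each step, mod 10).
Putting it together: 687.

687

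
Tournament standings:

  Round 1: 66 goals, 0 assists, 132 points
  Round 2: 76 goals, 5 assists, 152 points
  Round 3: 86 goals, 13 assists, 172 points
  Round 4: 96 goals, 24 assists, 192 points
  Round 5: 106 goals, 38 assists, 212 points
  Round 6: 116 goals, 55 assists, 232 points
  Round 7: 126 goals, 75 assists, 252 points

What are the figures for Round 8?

Goals — +10 each step: 66, 76, 86, 96, 106, 116, 126 → 136.
Assists — differences are 5, 8, 11, … (increasing by 3 each time): 0, 5, 13, 24, 38, 55, 75 → 98.
Points — always 2 × the goals: 132, 152, 172, 192, 212, 232, 252 → 272.
So the next row is 136 goals, 98 assists, 272 points.

136 goals, 98 assists, 272 points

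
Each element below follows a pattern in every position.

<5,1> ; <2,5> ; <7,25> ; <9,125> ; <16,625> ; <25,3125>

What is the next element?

<41,15625>

First slot — each term is the sum of the two before it: 5, 2, 7, 9, 16, 25 → 41.
For the second slot, ×5 each step: 1, 5, 25, 125, 625, 3125 → 15625.
So the next element is <41,15625>.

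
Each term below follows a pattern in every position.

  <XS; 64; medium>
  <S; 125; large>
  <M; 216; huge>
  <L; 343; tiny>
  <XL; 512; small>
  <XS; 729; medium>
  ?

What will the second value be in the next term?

1000

First size — repeats XS → S → M → L → XL: XS, S, M, L, XL, XS → S.
Second value: perfect cubes: 4³, 5³, 6³, …; 64, 125, 216, 343, 512, 729 → 1000.
Second size: medium, large, huge, tiny, small, medium → large (repeats medium → large → huge → tiny → small).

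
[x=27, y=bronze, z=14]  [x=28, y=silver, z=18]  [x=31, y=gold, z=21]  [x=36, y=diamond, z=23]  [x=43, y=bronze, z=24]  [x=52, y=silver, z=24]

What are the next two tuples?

[x=63, y=gold, z=23], [x=76, y=diamond, z=21]

X: differences are 1, 3, 5, … (increasing by 2 each time), so 27, 28, 31, 36, 43, 52 → 63 → 76.
Y — repeats bronze → silver → gold → diamond: bronze, silver, gold, diamond, bronze, silver → gold → diamond.
Z: differences are 4, 3, 2, … (decreasing by 1 each time), so 14, 18, 21, 23, 24, 24 → 23 → 21.
So the next two tuples are [x=63, y=gold, z=23] and [x=76, y=diamond, z=21].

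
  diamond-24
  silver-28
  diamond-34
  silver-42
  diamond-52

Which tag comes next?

silver-64

Rank: alternates diamond ↔ silver, so diamond, silver, diamond, silver, diamond → silver.
Second component: 24, 28, 34, 42, 52 → 64 (differences are 4, 6, 8, … (increasing by 2 each time)).
Putting it together: silver-64.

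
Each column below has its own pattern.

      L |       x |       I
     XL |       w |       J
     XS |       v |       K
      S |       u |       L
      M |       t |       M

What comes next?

L  s  N

Size — runs through clothing sizes XS→XL: L, XL, XS, S, M → L.
First letter goes x, w, v, u, t → s (letters move back 1 place in the alphabet).
Second letter: letters move forward 1 place in the alphabet; I, J, K, L, M → N.
Putting it together: L  s  N.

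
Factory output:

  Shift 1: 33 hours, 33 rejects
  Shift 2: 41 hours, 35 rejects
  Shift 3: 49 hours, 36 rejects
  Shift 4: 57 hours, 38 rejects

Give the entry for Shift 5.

65 hours, 39 rejects

Hours: 33, 41, 49, 57 → 65 (+8 each step).
Rejects goes 33, 35, 36, 38 → 39 (alternating steps +2, +1, +2, +1, …).
Combining the parts gives 65 hours, 39 rejects.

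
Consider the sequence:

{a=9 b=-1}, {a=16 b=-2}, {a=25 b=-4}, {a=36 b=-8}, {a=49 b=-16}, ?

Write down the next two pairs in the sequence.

A: perfect squares: 3², 4², 5², …; 9, 16, 25, 36, 49 → 64 → 81.
B: ×2 each step, so -1, -2, -4, -8, -16 → -32 → -64.
Putting the parts together: {a=64 b=-32} and then {a=81 b=-64}.

{a=64 b=-32}, {a=81 b=-64}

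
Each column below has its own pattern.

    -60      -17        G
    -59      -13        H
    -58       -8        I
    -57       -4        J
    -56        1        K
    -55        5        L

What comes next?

-54  10  M

First component — +1 each step: -60, -59, -58, -57, -56, -55 → -54.
Second component: alternating steps +4, +5, +4, +5, …; -17, -13, -8, -4, 1, 5 → 10.
Letter: G, H, I, J, K, L → M (letters move forward 1 place in the alphabet).
Putting it together: -54  10  M.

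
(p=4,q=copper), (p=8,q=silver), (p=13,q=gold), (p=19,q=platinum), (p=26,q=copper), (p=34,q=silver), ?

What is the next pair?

(p=43,q=gold)

P: differences are 4, 5, 6, … (increasing by 1 each time), so 4, 8, 13, 19, 26, 34 → 43.
Q — repeats copper → silver → gold → platinum: copper, silver, gold, platinum, copper, silver → gold.
Putting it together: (p=43,q=gold).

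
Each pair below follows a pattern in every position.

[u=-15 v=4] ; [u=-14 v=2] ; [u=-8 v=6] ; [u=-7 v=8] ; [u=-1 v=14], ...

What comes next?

U — alternating steps +1, +6, +1, +6, …: -15, -14, -8, -7, -1 → 0.
V: each term is the sum of the two before it; 4, 2, 6, 8, 14 → 22.
Putting it together: [u=0 v=22].

[u=0 v=22]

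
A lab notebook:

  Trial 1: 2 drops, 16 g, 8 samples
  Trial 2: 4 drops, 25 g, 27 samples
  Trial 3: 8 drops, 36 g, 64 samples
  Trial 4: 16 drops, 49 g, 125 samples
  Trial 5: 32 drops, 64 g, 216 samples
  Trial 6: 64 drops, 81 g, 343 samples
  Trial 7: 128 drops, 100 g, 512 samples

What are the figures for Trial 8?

Drops: ×2 each step; 2, 4, 8, 16, 32, 64, 128 → 256.
G: perfect squares: 4², 5², 6², …, so 16, 25, 36, 49, 64, 81, 100 → 121.
Samples: perfect cubes: 2³, 3³, 4³, …; 8, 27, 64, 125, 216, 343, 512 → 729.
Combining the parts gives 256 drops, 121 g, 729 samples.

256 drops, 121 g, 729 samples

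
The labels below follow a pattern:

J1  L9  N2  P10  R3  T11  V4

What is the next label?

For the letter, letters move forward 2 places in the alphabet: J, L, N, P, R, T, V → X.
Second component goes 1, 9, 2, 10, 3, 11, 4 → 12 (alternating steps +8, −7, +8, −7, …).
Putting it together: X12.

X12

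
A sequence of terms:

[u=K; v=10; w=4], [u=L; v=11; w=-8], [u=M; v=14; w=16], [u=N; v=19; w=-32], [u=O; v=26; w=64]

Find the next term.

U: letters move forward 1 place in the alphabet, so K, L, M, N, O → P.
V: differences are 1, 3, 5, … (increasing by 2 each time), so 10, 11, 14, 19, 26 → 35.
For the w, ×(-2) each step: 4, -8, 16, -32, 64 → -128.
Putting it together: [u=P; v=35; w=-128].

[u=P; v=35; w=-128]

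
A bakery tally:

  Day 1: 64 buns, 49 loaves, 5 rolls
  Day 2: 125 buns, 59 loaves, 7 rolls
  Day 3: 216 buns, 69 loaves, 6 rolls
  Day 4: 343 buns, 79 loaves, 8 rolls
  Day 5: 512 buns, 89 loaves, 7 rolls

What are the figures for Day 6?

Buns: perfect cubes: 4³, 5³, 6³, …, so 64, 125, 216, 343, 512 → 729.
Loaves: +10 each step, so 49, 59, 69, 79, 89 → 99.
Rolls: alternating steps +2, −1, +2, −1, …, so 5, 7, 6, 8, 7 → 9.
So the next record is 729 buns, 99 loaves, 9 rolls.

729 buns, 99 loaves, 9 rolls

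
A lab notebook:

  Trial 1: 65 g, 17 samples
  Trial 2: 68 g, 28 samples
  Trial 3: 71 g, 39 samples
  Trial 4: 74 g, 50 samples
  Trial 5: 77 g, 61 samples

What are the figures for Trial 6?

G: +3 each step; 65, 68, 71, 74, 77 → 80.
Samples goes 17, 28, 39, 50, 61 → 72 (+11 each step).
So the next record is 80 g, 72 samples.

80 g, 72 samples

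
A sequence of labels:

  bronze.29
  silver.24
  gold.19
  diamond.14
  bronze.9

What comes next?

Rank — repeats bronze → silver → gold → diamond: bronze, silver, gold, diamond, bronze → silver.
Second component — −5 each step: 29, 24, 19, 14, 9 → 4.
Putting it together: silver.4.

silver.4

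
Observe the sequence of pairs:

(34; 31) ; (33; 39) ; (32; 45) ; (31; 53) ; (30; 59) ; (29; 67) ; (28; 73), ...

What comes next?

(27; 81)

First slot: −1 each step, so 34, 33, 32, 31, 30, 29, 28 → 27.
Second slot: alternating steps +8, +6, +8, +6, …; 31, 39, 45, 53, 59, 67, 73 → 81.
So the next pair is (27; 81).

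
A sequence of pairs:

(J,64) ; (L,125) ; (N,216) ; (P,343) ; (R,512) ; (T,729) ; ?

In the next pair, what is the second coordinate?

1000

Second coordinate — perfect cubes: 4³, 5³, 6³, …: 64, 125, 216, 343, 512, 729 → 1000.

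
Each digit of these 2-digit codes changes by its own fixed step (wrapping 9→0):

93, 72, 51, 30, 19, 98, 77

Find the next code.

First digit goes 9, 7, 5, 3, 1, 9, 7 → 5 (−2 each step, mod 10).
Second digit: 3, 2, 1, 0, 9, 8, 7 → 6 (−1 each step, mod 10).
Putting it together: 56.

56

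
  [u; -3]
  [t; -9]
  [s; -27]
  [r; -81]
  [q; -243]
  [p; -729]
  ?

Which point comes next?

Letter: u, t, s, r, q, p → o (letters move back 1 place in the alphabet).
For the second value, ×3 each step: -3, -9, -27, -81, -243, -729 → -2187.
Combining the parts gives [o; -2187].

[o; -2187]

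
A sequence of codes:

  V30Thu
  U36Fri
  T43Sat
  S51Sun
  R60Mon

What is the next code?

Q70Tue

Letter — letters move back 1 place in the alphabet: V, U, T, S, R → Q.
Second component — differences are 6, 7, 8, … (increasing by 1 each time): 30, 36, 43, 51, 60 → 70.
Day: runs through the weekdays Mon→Sun; Thu, Fri, Sat, Sun, Mon → Tue.
So the next code is Q70Tue.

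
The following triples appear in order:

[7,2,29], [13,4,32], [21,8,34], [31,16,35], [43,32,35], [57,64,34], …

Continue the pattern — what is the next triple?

First slot: differences are 6, 8, 10, … (increasing by 2 each time), so 7, 13, 21, 31, 43, 57 → 73.
Second slot: ×2 each step, so 2, 4, 8, 16, 32, 64 → 128.
For the third slot, differences are 3, 2, 1, … (decreasing by 1 each time): 29, 32, 34, 35, 35, 34 → 32.
So the next triple is [73,128,32].

[73,128,32]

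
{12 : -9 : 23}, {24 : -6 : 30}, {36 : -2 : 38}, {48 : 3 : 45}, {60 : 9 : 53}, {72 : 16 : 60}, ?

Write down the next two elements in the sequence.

For the first coordinate, +12 each step: 12, 24, 36, 48, 60, 72 → 84 → 96.
Second coordinate: differences are 3, 4, 5, … (increasing by 1 each time), so -9, -6, -2, 3, 9, 16 → 24 → 33.
Third coordinate: alternating steps +7, +8, +7, +8, …; 23, 30, 38, 45, 53, 60 → 68 → 75.
So the next two elements are {84 : 24 : 68} and {96 : 33 : 75}.

{84 : 24 : 68}, {96 : 33 : 75}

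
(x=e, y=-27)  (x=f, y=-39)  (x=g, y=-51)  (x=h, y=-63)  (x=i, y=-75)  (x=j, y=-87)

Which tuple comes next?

For the x, letters move forward 1 place in the alphabet: e, f, g, h, i, j → k.
Y: −12 each step; -27, -39, -51, -63, -75, -87 → -99.
Combining the parts gives (x=k, y=-99).

(x=k, y=-99)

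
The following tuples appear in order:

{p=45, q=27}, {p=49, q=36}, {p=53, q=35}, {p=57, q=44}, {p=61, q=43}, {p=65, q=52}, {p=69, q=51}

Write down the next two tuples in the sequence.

P — +4 each step: 45, 49, 53, 57, 61, 65, 69 → 73 → 77.
Q: alternating steps +9, −1, +9, −1, …, so 27, 36, 35, 44, 43, 52, 51 → 60 → 59.
Putting the parts together: {p=73, q=60} and then {p=77, q=59}.

{p=73, q=60}, {p=77, q=59}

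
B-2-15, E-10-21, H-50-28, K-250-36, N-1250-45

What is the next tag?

Letter — letters move forward 3 places in the alphabet: B, E, H, K, N → Q.
Second component: ×5 each step, so 2, 10, 50, 250, 1250 → 6250.
Third component: 15, 21, 28, 36, 45 → 55 (differences are 6, 7, 8, … (increasing by 1 each time)).
So the next tag is Q-6250-55.

Q-6250-55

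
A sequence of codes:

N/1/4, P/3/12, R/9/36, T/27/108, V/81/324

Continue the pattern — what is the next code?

X/243/972

Letter: letters move forward 2 places in the alphabet; N, P, R, T, V → X.
Second component: ×3 each step, so 1, 3, 9, 27, 81 → 243.
Third component — ×3 each step: 4, 12, 36, 108, 324 → 972.
Putting it together: X/243/972.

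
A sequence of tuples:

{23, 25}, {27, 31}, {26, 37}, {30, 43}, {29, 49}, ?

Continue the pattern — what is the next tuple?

{33, 55}

For the first slot, alternating steps +4, −1, +4, −1, …: 23, 27, 26, 30, 29 → 33.
Second slot: +6 each step; 25, 31, 37, 43, 49 → 55.
So the next tuple is {33, 55}.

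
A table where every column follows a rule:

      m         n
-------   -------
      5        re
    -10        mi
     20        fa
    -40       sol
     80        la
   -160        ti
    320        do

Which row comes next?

Column m: ×(-2) each step, so 5, -10, 20, -40, 80, -160, 320 → -640.
Column n — runs through the solfège scale do→ti: re, mi, fa, sol, la, ti, do → re.
Putting it together: -640  re.

-640  re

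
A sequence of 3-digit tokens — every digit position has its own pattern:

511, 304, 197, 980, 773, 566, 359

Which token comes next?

142

For the first digit, −2 each step, mod 10: 5, 3, 1, 9, 7, 5, 3 → 1.
Second digit — −1 each step, mod 10: 1, 0, 9, 8, 7, 6, 5 → 4.
Third digit: +3 each step, mod 10; 1, 4, 7, 0, 3, 6, 9 → 2.
Combining the parts gives 142.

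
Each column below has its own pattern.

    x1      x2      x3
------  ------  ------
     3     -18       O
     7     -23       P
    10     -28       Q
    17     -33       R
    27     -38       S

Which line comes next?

44  -43  T

Column x1: each term is the sum of the two before it; 3, 7, 10, 17, 27 → 44.
Column x2 goes -18, -23, -28, -33, -38 → -43 (−5 each step).
Column x3: letters move forward 1 place in the alphabet, so O, P, Q, R, S → T.
So the next line is 44  -43  T.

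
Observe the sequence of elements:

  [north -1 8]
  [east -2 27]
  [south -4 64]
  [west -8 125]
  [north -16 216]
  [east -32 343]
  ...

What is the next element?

Direction: repeats north → east → south → west; north, east, south, west, north, east → south.
Second coordinate: ×2 each step, so -1, -2, -4, -8, -16, -32 → -64.
Third coordinate: perfect cubes: 2³, 3³, 4³, …; 8, 27, 64, 125, 216, 343 → 512.
Putting it together: [south -64 512].

[south -64 512]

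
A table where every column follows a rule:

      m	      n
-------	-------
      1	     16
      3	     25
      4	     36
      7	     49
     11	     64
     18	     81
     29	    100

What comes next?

47  121

For the column m, each term is the sum of the two before it: 1, 3, 4, 7, 11, 18, 29 → 47.
Column n: perfect squares: 4², 5², 6², …; 16, 25, 36, 49, 64, 81, 100 → 121.
So the next line is 47  121.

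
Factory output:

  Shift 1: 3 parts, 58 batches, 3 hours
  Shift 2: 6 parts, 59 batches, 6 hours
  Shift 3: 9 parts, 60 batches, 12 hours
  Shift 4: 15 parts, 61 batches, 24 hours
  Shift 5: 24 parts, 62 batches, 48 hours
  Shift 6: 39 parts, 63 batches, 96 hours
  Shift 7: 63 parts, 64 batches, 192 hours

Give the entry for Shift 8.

102 parts, 65 batches, 384 hours

For the parts, each term is the sum of the two before it: 3, 6, 9, 15, 24, 39, 63 → 102.
Batches: +1 each step, so 58, 59, 60, 61, 62, 63, 64 → 65.
For the hours, ×2 each step: 3, 6, 12, 24, 48, 96, 192 → 384.
So the next record is 102 parts, 65 batches, 384 hours.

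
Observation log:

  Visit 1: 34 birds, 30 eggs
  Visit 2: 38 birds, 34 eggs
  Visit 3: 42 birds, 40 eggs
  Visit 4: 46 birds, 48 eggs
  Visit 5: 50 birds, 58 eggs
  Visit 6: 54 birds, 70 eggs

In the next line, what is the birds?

58

Birds: 34, 38, 42, 46, 50, 54 → 58 (+4 each step).
Eggs: 30, 34, 40, 48, 58, 70 → 84 (differences are 4, 6, 8, … (increasing by 2 each time)).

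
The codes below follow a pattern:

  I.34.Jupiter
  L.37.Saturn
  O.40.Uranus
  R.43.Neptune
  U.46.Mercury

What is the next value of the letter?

X

Letter: letters move forward 3 places in the alphabet; I, L, O, R, U → X.
Second component: +3 each step, so 34, 37, 40, 43, 46 → 49.
Planet: runs through the planets Mercury→Neptune; Jupiter, Saturn, Uranus, Neptune, Mercury → Venus.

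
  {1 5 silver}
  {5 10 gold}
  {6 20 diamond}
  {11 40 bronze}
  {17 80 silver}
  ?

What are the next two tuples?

For the first value, each term is the sum of the two before it: 1, 5, 6, 11, 17 → 28 → 45.
Second value — ×2 each step: 5, 10, 20, 40, 80 → 160 → 320.
Rank — repeats silver → gold → diamond → bronze: silver, gold, diamond, bronze, silver → gold → diamond.
Putting the parts together: {28 160 gold} and then {45 320 diamond}.

{28 160 gold}, {45 320 diamond}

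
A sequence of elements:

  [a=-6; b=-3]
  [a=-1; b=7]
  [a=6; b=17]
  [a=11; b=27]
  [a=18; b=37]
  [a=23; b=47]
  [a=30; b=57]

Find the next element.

[a=35; b=67]

A: -6, -1, 6, 11, 18, 23, 30 → 35 (alternating steps +5, +7, +5, +7, …).
B goes -3, 7, 17, 27, 37, 47, 57 → 67 (+10 each step).
Putting it together: [a=35; b=67].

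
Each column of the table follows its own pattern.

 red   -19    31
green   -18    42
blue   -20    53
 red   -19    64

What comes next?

Colour goes red, green, blue, red → green (repeats red → green → blue).
Second component — alternating steps +1, −2, +1, −2, …: -19, -18, -20, -19 → -21.
Third component: 31, 42, 53, 64 → 75 (+11 each step).
So the next row is green  -21  75.

green  -21  75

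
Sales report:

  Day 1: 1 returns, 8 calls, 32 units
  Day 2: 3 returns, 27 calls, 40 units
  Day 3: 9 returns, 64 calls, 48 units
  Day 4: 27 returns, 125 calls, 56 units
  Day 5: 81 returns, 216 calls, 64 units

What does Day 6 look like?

243 returns, 343 calls, 72 units

Returns: ×3 each step; 1, 3, 9, 27, 81 → 243.
Calls: 8, 27, 64, 125, 216 → 343 (perfect cubes: 2³, 3³, 4³, …).
For the units, +8 each step: 32, 40, 48, 56, 64 → 72.
Putting it together: 243 returns, 343 calls, 72 units.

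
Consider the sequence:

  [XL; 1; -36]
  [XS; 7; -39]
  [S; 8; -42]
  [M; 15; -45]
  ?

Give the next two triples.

Size: runs through clothing sizes XS→XL; XL, XS, S, M → L → XL.
For the second part, each term is the sum of the two before it: 1, 7, 8, 15 → 23 → 38.
Third part goes -36, -39, -42, -45 → -48 → -51 (−3 each step).
Putting the parts together: [L; 23; -48] and then [XL; 38; -51].

[L; 23; -48], [XL; 38; -51]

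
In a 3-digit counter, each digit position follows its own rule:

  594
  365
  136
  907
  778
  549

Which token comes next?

First digit: −2 each step, mod 10, so 5, 3, 1, 9, 7, 5 → 3.
For the second digit, −3 each step, mod 10: 9, 6, 3, 0, 7, 4 → 1.
Third digit: +1 each step, mod 10, so 4, 5, 6, 7, 8, 9 → 0.
Combining the parts gives 310.

310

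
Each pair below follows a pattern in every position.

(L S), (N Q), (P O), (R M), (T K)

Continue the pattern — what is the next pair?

(V I)

First letter: letters move forward 2 places in the alphabet; L, N, P, R, T → V.
Second letter: letters move back 2 places in the alphabet; S, Q, O, M, K → I.
So the next pair is (V I).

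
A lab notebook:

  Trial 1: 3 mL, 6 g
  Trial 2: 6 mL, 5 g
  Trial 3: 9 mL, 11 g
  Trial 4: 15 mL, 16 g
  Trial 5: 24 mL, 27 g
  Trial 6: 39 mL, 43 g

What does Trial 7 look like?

ML: each term is the sum of the two before it, so 3, 6, 9, 15, 24, 39 → 63.
G — each term is the sum of the two before it: 6, 5, 11, 16, 27, 43 → 70.
Putting it together: 63 mL, 70 g.

63 mL, 70 g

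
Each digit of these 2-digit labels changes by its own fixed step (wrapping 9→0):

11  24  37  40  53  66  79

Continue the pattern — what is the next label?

82

First digit: 1, 2, 3, 4, 5, 6, 7 → 8 (+1 each step, mod 10).
Second digit — +3 each step, mod 10: 1, 4, 7, 0, 3, 6, 9 → 2.
Combining the parts gives 82.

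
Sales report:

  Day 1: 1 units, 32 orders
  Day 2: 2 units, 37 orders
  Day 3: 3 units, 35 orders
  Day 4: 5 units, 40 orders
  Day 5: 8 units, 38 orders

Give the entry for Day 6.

Units — each term is the sum of the two before it: 1, 2, 3, 5, 8 → 13.
Orders: 32, 37, 35, 40, 38 → 43 (alternating steps +5, −2, +5, −2, …).
Putting it together: 13 units, 43 orders.

13 units, 43 orders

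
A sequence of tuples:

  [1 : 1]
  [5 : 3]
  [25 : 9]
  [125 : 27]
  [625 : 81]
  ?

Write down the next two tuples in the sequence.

[3125 : 243], [15625 : 729]

For the first part, ×5 each step: 1, 5, 25, 125, 625 → 3125 → 15625.
Second part goes 1, 3, 9, 27, 81 → 243 → 729 (×3 each step).
Putting the parts together: [3125 : 243] and then [15625 : 729].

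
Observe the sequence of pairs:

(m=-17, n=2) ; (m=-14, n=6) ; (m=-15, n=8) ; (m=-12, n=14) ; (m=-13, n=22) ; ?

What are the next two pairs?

(m=-10, n=36), (m=-11, n=58)

M: -17, -14, -15, -12, -13 → -10 → -11 (alternating steps +3, −1, +3, −1, …).
N: each term is the sum of the two before it; 2, 6, 8, 14, 22 → 36 → 58.
So the next two pairs are (m=-10, n=36) and (m=-11, n=58).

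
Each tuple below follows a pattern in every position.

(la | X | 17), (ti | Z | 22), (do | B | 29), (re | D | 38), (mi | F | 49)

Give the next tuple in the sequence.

Note — runs through the solfège scale do→ti: la, ti, do, re, mi → fa.
Letter goes X, Z, B, D, F → H (letters move forward 2 places in the alphabet, wrapping Z→A).
For the third value, differences are 5, 7, 9, … (increasing by 2 each time): 17, 22, 29, 38, 49 → 62.
Putting it together: (fa | H | 62).

(fa | H | 62)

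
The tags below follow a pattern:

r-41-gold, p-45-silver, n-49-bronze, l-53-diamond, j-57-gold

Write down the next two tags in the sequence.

For the letter, letters move back 2 places in the alphabet: r, p, n, l, j → h → f.
For the second component, +4 each step: 41, 45, 49, 53, 57 → 61 → 65.
For the rank, repeats gold → silver → bronze → diamond: gold, silver, bronze, diamond, gold → silver → bronze.
So the next two tags are h-61-silver and f-65-bronze.

h-61-silver then f-65-bronze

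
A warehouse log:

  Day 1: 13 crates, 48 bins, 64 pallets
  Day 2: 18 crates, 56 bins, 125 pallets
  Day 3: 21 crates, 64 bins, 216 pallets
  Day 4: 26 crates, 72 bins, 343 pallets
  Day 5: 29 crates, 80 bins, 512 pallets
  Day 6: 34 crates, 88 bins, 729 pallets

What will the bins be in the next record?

Crates: 13, 18, 21, 26, 29, 34 → 37 (alternating steps +5, +3, +5, +3, …).
Bins goes 48, 56, 64, 72, 80, 88 → 96 (+8 each step).
Pallets — perfect cubes: 4³, 5³, 6³, …: 64, 125, 216, 343, 512, 729 → 1000.

96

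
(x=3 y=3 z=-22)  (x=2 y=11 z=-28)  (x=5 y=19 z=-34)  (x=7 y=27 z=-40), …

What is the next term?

(x=12 y=35 z=-46)

For the x, each term is the sum of the two before it: 3, 2, 5, 7 → 12.
Y goes 3, 11, 19, 27 → 35 (+8 each step).
For the z, −6 each step: -22, -28, -34, -40 → -46.
So the next term is (x=12 y=35 z=-46).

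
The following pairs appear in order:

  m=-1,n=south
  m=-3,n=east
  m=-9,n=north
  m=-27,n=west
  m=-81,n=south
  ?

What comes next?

m=-243,n=east

M: ×3 each step; -1, -3, -9, -27, -81 → -243.
N — repeats south → east → north → west: south, east, north, west, south → east.
So the next pair is m=-243,n=east.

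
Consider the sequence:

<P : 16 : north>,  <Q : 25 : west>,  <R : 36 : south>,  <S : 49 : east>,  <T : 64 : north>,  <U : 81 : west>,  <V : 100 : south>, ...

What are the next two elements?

Letter: P, Q, R, S, T, U, V → W → X (letters move forward 1 place in the alphabet).
Second part: perfect squares: 4², 5², 6², …, so 16, 25, 36, 49, 64, 81, 100 → 121 → 144.
Direction: repeats north → west → south → east, so north, west, south, east, north, west, south → east → north.
So the next two elements are <W : 121 : east> and <X : 144 : north>.

<W : 121 : east>, <X : 144 : north>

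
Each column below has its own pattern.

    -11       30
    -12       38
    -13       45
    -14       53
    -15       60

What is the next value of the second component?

68

For the second component, alternating steps +8, +7, +8, +7, …: 30, 38, 45, 53, 60 → 68.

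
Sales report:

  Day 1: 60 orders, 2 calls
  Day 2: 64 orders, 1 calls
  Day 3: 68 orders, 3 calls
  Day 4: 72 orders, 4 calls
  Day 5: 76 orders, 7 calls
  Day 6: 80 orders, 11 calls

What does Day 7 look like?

Orders: 60, 64, 68, 72, 76, 80 → 84 (+4 each step).
Calls: each term is the sum of the two before it, so 2, 1, 3, 4, 7, 11 → 18.
So the next row is 84 orders, 18 calls.

84 orders, 18 calls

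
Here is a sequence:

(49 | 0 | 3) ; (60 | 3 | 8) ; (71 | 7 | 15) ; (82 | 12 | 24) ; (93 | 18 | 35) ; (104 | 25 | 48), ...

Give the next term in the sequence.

(115 | 33 | 63)

First coordinate goes 49, 60, 71, 82, 93, 104 → 115 (+11 each step).
Second coordinate — differences are 3, 4, 5, … (increasing by 1 each time): 0, 3, 7, 12, 18, 25 → 33.
For the third coordinate, differences are 5, 7, 9, … (increasing by 2 each time): 3, 8, 15, 24, 35, 48 → 63.
Putting it together: (115 | 33 | 63).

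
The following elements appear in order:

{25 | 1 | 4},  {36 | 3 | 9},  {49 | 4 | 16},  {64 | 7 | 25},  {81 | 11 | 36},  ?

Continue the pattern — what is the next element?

{100 | 18 | 49}

First value: 25, 36, 49, 64, 81 → 100 (perfect squares: 5², 6², 7², …).
Second value: 1, 3, 4, 7, 11 → 18 (each term is the sum of the two before it).
Third value: 4, 9, 16, 25, 36 → 49 (perfect squares: 2², 3², 4², …).
Combining the parts gives {100 | 18 | 49}.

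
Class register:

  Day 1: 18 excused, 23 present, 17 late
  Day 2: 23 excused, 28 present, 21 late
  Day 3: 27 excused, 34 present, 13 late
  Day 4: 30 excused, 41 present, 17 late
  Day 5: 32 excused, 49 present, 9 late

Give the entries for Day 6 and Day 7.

33 excused, 58 present, 13 late; 33 excused, 68 present, 5 late

Excused — differences are 5, 4, 3, … (decreasing by 1 each time): 18, 23, 27, 30, 32 → 33 → 33.
For the present, differences are 5, 6, 7, … (increasing by 1 each time): 23, 28, 34, 41, 49 → 58 → 68.
Late: 17, 21, 13, 17, 9 → 13 → 5 (alternating steps +4, −8, +4, −8, …).
So the next two lines are 33 excused, 58 present, 13 late and 33 excused, 68 present, 5 late.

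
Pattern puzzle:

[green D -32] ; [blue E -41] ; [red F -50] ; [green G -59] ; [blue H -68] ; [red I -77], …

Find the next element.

Colour: repeats green → blue → red, so green, blue, red, green, blue, red → green.
Letter: D, E, F, G, H, I → J (letters move forward 1 place in the alphabet).
Third entry: -32, -41, -50, -59, -68, -77 → -86 (−9 each step).
Combining the parts gives [green J -86].

[green J -86]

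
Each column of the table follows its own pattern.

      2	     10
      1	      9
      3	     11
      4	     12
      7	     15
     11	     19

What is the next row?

First component: each term is the sum of the two before it; 2, 1, 3, 4, 7, 11 → 18.
Second component goes 10, 9, 11, 12, 15, 19 → 26 (always 8 more than the first component).
So the next row is 18  26.

18  26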